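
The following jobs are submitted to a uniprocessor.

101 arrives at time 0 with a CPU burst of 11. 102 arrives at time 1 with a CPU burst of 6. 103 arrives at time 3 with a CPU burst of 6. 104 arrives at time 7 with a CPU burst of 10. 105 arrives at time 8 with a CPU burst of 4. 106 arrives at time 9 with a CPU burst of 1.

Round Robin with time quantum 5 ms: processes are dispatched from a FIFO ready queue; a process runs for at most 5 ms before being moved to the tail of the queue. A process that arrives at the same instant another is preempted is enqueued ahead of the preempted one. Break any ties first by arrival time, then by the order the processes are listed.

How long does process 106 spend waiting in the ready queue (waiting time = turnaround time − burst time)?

Timeline: | 101 0-5 | 102 5-10 | 103 10-15 | 101 15-20 | 104 20-25 | 105 25-29 | 106 29-30 | 102 30-31 | 103 31-32 | 101 32-33 | 104 33-38 |
Completion: 101=33  102=31  103=32  104=38  105=29  106=30
Waiting(106) = turnaround − burst = 21 − 1 = 20

20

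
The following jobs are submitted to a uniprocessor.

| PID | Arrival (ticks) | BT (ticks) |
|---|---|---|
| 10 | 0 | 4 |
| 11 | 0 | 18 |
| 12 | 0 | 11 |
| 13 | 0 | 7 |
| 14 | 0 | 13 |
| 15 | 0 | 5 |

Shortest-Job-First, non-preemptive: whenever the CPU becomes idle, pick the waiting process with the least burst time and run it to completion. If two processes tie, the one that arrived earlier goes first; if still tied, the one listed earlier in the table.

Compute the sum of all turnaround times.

Schedule: | 10 0-4 | 15 4-9 | 13 9-16 | 12 16-27 | 14 27-40 | 11 40-58 |
Completion: 10=4  11=58  12=27  13=16  14=40  15=9
Turnaround (C−A): 10=4  11=58  12=27  13=16  14=40  15=9
Turnaround = completion − arrival: 10=4, 11=58, 12=27, 13=16, 14=40, 15=9
Total turnaround = 4 + 58 + 27 + 16 + 40 + 9 = 154

154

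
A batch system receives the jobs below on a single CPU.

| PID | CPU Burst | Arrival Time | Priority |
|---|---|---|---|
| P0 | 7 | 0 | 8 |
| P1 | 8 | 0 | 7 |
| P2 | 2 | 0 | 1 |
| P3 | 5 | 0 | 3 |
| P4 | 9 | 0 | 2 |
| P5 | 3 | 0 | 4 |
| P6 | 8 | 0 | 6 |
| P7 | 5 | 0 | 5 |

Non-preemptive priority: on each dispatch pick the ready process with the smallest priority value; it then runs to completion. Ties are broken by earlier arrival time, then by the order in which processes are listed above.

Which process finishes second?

P4

Schedule: | P2 0-2 | P4 2-11 | P3 11-16 | P5 16-19 | P7 19-24 | P6 24-32 | P1 32-40 | P0 40-47 |
Completion: P0=47  P1=40  P2=2  P3=16  P4=11  P5=19  P6=32  P7=24
Turnaround (C−A): P0=47  P1=40  P2=2  P3=16  P4=11  P5=19  P6=32  P7=24
Finish order: P2 → P4 → P3 → P5 → P7 → P6 → P1 → P0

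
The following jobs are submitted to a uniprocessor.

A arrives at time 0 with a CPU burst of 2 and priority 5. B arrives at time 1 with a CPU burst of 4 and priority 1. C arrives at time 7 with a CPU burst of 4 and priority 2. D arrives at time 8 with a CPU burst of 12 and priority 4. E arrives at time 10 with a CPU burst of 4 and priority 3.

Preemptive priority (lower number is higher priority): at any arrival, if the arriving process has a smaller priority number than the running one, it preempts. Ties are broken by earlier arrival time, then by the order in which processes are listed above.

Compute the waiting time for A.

Schedule: | A 0-1 | B 1-5 | A 5-6 | idle 6-7 | C 7-11 | E 11-15 | D 15-27 |
Completion: A=6  B=5  C=11  D=27  E=15
Turnaround (C−A): A=6  B=4  C=4  D=19  E=5
Waiting(A) = turnaround − burst = 6 − 2 = 4

4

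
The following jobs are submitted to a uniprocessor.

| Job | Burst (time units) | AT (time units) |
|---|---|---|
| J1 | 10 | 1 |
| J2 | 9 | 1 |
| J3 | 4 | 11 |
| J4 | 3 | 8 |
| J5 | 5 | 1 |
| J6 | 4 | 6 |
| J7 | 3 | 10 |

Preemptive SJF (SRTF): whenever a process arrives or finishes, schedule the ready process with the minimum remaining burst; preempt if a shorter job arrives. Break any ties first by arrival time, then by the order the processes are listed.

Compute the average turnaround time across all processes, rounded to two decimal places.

Gantt: | idle 0-1 | J5 1-6 | J6 6-10 | J4 10-13 | J7 13-16 | J3 16-20 | J2 20-29 | J1 29-39 |
Completion: J1=39  J2=29  J3=20  J4=13  J5=6  J6=10  J7=16
Turnaround (C−A): J1=38  J2=28  J3=9  J4=5  J5=5  J6=4  J7=6
Turnaround times: J1=38, J2=28, J3=9, J4=5, J5=5, J6=4, J7=6
Average turnaround = (38+28+9+5+5+4+6) / 7 = 95/7 = 13.57

13.57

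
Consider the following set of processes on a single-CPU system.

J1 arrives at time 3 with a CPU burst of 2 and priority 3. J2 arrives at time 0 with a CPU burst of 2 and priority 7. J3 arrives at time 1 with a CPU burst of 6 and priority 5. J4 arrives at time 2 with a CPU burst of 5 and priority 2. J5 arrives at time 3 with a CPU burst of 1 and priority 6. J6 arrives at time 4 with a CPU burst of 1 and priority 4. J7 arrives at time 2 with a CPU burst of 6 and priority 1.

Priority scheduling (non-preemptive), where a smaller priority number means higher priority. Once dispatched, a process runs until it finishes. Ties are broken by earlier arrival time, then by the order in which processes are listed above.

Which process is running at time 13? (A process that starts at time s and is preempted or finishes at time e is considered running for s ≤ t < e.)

Schedule: | J2 0-2 | J7 2-8 | J4 8-13 | J1 13-15 | J6 15-16 | J3 16-22 | J5 22-23 |
Completion: J1=15  J2=2  J3=22  J4=13  J5=23  J6=16  J7=8
Turnaround (C−A): J1=12  J2=2  J3=21  J4=11  J5=20  J6=12  J7=6

J1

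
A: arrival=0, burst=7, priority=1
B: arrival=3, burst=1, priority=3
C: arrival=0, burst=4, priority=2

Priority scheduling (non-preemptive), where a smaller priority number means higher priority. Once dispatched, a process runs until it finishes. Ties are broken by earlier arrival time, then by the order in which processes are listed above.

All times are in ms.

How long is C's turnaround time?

Schedule: | A 0-7 | C 7-11 | B 11-12 |
Completion: A=7  B=12  C=11
Turnaround (C−A): A=7  B=9  C=11
Turnaround(C) = completion − arrival = 11 − 0 = 11

11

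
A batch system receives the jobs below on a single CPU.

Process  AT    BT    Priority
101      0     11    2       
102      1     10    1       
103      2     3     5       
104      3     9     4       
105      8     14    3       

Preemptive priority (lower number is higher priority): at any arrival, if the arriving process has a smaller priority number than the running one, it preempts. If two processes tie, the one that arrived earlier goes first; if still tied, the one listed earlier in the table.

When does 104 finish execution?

Timeline: | 101 0-1 | 102 1-11 | 101 11-21 | 105 21-35 | 104 35-44 | 103 44-47 |
Completion: 101=21  102=11  103=47  104=44  105=35
Turnaround (C−A): 101=21  102=10  103=45  104=41  105=27

44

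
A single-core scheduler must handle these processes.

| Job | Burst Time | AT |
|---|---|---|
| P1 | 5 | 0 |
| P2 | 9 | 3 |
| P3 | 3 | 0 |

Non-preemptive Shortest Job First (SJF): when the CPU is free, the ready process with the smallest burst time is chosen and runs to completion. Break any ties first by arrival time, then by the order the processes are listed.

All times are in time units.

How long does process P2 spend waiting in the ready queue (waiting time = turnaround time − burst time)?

5

Gantt: | P3 0-3 | P1 3-8 | P2 8-17 |
Completion: P1=8  P2=17  P3=3
Turnaround (C−A): P1=8  P2=14  P3=3
Waiting(P2) = turnaround − burst = 14 − 9 = 5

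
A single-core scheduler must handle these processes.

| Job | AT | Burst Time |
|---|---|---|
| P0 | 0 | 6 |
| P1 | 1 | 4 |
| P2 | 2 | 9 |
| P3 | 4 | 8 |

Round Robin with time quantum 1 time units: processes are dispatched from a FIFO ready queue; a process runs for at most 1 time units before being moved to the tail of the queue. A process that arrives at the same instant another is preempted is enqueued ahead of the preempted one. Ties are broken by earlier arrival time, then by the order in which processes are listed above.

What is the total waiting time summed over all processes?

Timeline: | P0 0-1 | P1 1-2 | P0 2-3 | P2 3-4 | P1 4-5 | P0 5-6 | P3 6-7 | P2 7-8 | P1 8-9 | P0 9-10 | P3 10-11 | P2 11-12 | P1 12-13 | P0 13-14 | P3 14-15 | P2 15-16 | P0 16-17 | P3 17-18 | P2 18-19 | P3 19-20 | P2 20-21 | P3 21-22 | P2 22-23 | P3 23-24 | P2 24-25 | P3 25-26 | P2 26-27 |
Completion: P0=17  P1=13  P2=27  P3=26
Waiting = turnaround − burst: P0=11, P1=8, P2=16, P3=14
Total waiting = 11 + 8 + 16 + 14 = 49

49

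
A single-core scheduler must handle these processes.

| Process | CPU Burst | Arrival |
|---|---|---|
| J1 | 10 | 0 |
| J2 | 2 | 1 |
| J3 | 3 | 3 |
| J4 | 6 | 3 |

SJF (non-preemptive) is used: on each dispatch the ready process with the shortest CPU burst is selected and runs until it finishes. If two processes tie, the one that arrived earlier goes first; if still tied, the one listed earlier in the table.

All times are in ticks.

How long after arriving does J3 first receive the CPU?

9

Gantt: | J1 0-10 | J2 10-12 | J3 12-15 | J4 15-21 |
Completion: J1=10  J2=12  J3=15  J4=21
Response(J3) = first start − arrival = 12 − 3 = 9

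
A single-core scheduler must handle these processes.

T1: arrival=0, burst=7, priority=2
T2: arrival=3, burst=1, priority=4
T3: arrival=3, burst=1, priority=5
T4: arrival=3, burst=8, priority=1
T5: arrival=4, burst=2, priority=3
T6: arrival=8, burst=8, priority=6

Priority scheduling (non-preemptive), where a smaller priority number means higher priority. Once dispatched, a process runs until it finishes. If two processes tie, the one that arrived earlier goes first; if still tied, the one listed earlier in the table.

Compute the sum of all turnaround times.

Schedule: | T1 0-7 | T4 7-15 | T5 15-17 | T2 17-18 | T3 18-19 | T6 19-27 |
Completion: T1=7  T2=18  T3=19  T4=15  T5=17  T6=27
Turnaround = completion − arrival: T1=7, T2=15, T3=16, T4=12, T5=13, T6=19
Total turnaround = 7 + 15 + 16 + 12 + 13 + 19 = 82

82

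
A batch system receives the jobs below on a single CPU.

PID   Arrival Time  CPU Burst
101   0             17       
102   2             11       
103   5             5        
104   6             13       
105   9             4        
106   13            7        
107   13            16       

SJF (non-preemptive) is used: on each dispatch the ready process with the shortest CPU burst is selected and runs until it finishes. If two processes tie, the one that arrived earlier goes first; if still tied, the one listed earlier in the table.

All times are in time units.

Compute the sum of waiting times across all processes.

150

Schedule: | 101 0-17 | 105 17-21 | 103 21-26 | 106 26-33 | 102 33-44 | 104 44-57 | 107 57-73 |
Completion: 101=17  102=44  103=26  104=57  105=21  106=33  107=73
Turnaround (C−A): 101=17  102=42  103=21  104=51  105=12  106=20  107=60
Waiting = turnaround − burst: 101=0, 102=31, 103=16, 104=38, 105=8, 106=13, 107=44
Total waiting = 0 + 31 + 16 + 38 + 8 + 13 + 44 = 150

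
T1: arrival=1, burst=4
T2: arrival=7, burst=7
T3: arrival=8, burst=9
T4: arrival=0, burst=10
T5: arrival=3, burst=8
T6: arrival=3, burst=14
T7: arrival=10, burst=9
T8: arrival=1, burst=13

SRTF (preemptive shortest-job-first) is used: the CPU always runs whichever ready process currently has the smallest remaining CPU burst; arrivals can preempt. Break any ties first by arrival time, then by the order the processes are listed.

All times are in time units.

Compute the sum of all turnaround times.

Timeline: | T4 0-1 | T1 1-5 | T5 5-13 | T2 13-20 | T4 20-29 | T3 29-38 | T7 38-47 | T8 47-60 | T6 60-74 |
Completion: T1=5  T2=20  T3=38  T4=29  T5=13  T6=74  T7=47  T8=60
Turnaround = completion − arrival: T1=4, T2=13, T3=30, T4=29, T5=10, T6=71, T7=37, T8=59
Total turnaround = 4 + 13 + 30 + 29 + 10 + 71 + 37 + 59 = 253

253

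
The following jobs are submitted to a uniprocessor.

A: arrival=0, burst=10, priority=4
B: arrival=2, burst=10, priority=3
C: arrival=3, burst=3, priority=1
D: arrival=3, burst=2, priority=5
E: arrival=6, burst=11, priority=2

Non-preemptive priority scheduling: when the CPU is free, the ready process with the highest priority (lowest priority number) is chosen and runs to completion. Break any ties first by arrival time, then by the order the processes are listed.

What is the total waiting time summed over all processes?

Gantt: | A 0-10 | C 10-13 | E 13-24 | B 24-34 | D 34-36 |
Completion: A=10  B=34  C=13  D=36  E=24
Waiting = turnaround − burst: A=0, B=22, C=7, D=31, E=7
Total waiting = 0 + 22 + 7 + 31 + 7 = 67

67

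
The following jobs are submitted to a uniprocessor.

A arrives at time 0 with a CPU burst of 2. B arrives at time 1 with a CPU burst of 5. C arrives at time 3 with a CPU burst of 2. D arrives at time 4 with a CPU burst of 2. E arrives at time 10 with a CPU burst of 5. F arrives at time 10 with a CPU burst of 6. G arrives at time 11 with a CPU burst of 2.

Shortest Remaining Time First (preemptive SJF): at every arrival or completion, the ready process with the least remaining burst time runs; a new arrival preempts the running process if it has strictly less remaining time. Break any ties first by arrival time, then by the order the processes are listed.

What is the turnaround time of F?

14

Gantt: | A 0-2 | B 2-3 | C 3-5 | D 5-7 | B 7-11 | G 11-13 | E 13-18 | F 18-24 |
Completion: A=2  B=11  C=5  D=7  E=18  F=24  G=13
Turnaround (C−A): A=2  B=10  C=2  D=3  E=8  F=14  G=2
Turnaround(F) = completion − arrival = 24 − 10 = 14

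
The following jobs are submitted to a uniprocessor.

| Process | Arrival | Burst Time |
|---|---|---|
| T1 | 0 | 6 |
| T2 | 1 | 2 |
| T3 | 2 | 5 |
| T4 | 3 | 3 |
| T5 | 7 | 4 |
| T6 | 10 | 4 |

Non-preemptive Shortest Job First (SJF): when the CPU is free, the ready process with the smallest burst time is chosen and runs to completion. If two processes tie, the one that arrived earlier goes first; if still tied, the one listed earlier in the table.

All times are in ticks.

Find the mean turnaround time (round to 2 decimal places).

Schedule: | T1 0-6 | T2 6-8 | T4 8-11 | T5 11-15 | T6 15-19 | T3 19-24 |
Completion: T1=6  T2=8  T3=24  T4=11  T5=15  T6=19
Turnaround times: T1=6, T2=7, T3=22, T4=8, T5=8, T6=9
Average turnaround = (6+7+22+8+8+9) / 6 = 60/6 = 10.00

10.00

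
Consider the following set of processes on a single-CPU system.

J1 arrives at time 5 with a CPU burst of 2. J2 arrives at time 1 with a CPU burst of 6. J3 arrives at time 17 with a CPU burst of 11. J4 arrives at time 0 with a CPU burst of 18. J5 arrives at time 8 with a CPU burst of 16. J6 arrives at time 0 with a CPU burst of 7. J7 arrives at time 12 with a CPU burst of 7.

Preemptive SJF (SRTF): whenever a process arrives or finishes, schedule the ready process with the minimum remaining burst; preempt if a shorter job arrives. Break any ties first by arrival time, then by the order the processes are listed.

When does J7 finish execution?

Schedule: | J6 0-7 | J1 7-9 | J2 9-15 | J7 15-22 | J3 22-33 | J5 33-49 | J4 49-67 |
Completion: J1=9  J2=15  J3=33  J4=67  J5=49  J6=7  J7=22
Turnaround (C−A): J1=4  J2=14  J3=16  J4=67  J5=41  J6=7  J7=10

22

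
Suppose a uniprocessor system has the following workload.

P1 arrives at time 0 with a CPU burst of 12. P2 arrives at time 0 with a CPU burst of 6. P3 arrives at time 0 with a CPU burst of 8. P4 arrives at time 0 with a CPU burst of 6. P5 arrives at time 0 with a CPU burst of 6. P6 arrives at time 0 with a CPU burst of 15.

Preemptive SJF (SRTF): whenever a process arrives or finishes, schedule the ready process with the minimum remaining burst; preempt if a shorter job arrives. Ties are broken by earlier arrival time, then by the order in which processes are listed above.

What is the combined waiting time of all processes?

Schedule: | P2 0-6 | P4 6-12 | P5 12-18 | P3 18-26 | P1 26-38 | P6 38-53 |
Completion: P1=38  P2=6  P3=26  P4=12  P5=18  P6=53
Waiting = turnaround − burst: P1=26, P2=0, P3=18, P4=6, P5=12, P6=38
Total waiting = 26 + 0 + 18 + 6 + 12 + 38 = 100

100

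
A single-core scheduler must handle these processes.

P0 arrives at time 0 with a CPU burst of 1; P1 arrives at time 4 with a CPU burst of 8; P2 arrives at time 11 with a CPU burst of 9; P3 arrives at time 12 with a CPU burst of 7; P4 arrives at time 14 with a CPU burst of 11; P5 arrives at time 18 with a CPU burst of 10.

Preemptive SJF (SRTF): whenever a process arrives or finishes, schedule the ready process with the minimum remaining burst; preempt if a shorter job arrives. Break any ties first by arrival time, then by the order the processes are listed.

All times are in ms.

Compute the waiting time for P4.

Timeline: | P0 0-1 | idle 1-4 | P1 4-12 | P3 12-19 | P2 19-28 | P5 28-38 | P4 38-49 |
Completion: P0=1  P1=12  P2=28  P3=19  P4=49  P5=38
Turnaround (C−A): P0=1  P1=8  P2=17  P3=7  P4=35  P5=20
Waiting(P4) = turnaround − burst = 35 − 11 = 24

24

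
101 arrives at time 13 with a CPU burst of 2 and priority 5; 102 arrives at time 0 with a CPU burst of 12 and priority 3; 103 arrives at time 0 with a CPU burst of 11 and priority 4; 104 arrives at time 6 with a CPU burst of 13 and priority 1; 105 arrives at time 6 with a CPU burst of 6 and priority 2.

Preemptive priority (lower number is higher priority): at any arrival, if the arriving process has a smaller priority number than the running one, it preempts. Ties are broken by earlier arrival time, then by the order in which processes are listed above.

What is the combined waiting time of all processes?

92

Timeline: | 102 0-6 | 104 6-19 | 105 19-25 | 102 25-31 | 103 31-42 | 101 42-44 |
Completion: 101=44  102=31  103=42  104=19  105=25
Turnaround (C−A): 101=31  102=31  103=42  104=13  105=19
Waiting = turnaround − burst: 101=29, 102=19, 103=31, 104=0, 105=13
Total waiting = 29 + 19 + 31 + 0 + 13 = 92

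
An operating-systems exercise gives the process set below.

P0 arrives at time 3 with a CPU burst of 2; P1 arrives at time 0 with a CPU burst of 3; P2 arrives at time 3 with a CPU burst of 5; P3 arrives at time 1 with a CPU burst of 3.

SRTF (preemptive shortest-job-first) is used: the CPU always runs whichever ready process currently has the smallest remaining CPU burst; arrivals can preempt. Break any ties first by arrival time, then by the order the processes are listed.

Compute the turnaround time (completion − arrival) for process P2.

10

Timeline: | P1 0-3 | P0 3-5 | P3 5-8 | P2 8-13 |
Completion: P0=5  P1=3  P2=13  P3=8
Turnaround(P2) = completion − arrival = 13 − 3 = 10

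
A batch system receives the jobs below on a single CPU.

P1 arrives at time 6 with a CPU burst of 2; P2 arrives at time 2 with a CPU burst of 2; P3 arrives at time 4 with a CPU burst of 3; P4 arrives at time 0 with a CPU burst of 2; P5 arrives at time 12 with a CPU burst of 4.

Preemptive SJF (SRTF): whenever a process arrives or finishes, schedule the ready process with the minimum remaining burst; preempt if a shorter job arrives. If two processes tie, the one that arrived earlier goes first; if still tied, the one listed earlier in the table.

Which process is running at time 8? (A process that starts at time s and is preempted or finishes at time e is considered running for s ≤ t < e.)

P1

Gantt: | P4 0-2 | P2 2-4 | P3 4-7 | P1 7-9 | idle 9-12 | P5 12-16 |
Completion: P1=9  P2=4  P3=7  P4=2  P5=16
Turnaround (C−A): P1=3  P2=2  P3=3  P4=2  P5=4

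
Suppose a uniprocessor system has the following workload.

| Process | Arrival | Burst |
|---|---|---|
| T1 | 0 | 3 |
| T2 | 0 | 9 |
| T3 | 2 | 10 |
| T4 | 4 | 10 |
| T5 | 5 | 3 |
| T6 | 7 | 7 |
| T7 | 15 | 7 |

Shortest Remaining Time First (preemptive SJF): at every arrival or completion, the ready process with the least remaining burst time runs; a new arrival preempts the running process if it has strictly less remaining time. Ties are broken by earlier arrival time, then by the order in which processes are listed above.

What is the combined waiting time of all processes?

Gantt: | T1 0-3 | T2 3-5 | T5 5-8 | T2 8-15 | T6 15-22 | T7 22-29 | T3 29-39 | T4 39-49 |
Completion: T1=3  T2=15  T3=39  T4=49  T5=8  T6=22  T7=29
Turnaround (C−A): T1=3  T2=15  T3=37  T4=45  T5=3  T6=15  T7=14
Waiting = turnaround − burst: T1=0, T2=6, T3=27, T4=35, T5=0, T6=8, T7=7
Total waiting = 0 + 6 + 27 + 35 + 0 + 8 + 7 = 83

83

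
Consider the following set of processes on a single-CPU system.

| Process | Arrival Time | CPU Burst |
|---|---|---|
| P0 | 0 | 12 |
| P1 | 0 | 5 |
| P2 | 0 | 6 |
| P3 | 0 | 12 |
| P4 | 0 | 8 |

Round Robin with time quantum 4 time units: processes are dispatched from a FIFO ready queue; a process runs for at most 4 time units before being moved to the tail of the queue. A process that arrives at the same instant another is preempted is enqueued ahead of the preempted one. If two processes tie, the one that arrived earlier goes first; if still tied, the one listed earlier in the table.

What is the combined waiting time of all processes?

Timeline: | P0 0-4 | P1 4-8 | P2 8-12 | P3 12-16 | P4 16-20 | P0 20-24 | P1 24-25 | P2 25-27 | P3 27-31 | P4 31-35 | P0 35-39 | P3 39-43 |
Completion: P0=39  P1=25  P2=27  P3=43  P4=35
Turnaround (C−A): P0=39  P1=25  P2=27  P3=43  P4=35
Waiting = turnaround − burst: P0=27, P1=20, P2=21, P3=31, P4=27
Total waiting = 27 + 20 + 21 + 31 + 27 = 126

126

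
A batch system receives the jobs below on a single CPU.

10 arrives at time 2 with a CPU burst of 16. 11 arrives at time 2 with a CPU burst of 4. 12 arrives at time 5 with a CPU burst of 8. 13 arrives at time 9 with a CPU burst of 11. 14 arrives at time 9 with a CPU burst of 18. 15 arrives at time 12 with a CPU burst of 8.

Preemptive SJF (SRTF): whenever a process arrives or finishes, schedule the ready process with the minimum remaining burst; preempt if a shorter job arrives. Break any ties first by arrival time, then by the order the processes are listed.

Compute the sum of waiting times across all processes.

87

Timeline: | idle 0-2 | 11 2-6 | 12 6-14 | 15 14-22 | 13 22-33 | 10 33-49 | 14 49-67 |
Completion: 10=49  11=6  12=14  13=33  14=67  15=22
Turnaround (C−A): 10=47  11=4  12=9  13=24  14=58  15=10
Waiting = turnaround − burst: 10=31, 11=0, 12=1, 13=13, 14=40, 15=2
Total waiting = 31 + 0 + 1 + 13 + 40 + 2 = 87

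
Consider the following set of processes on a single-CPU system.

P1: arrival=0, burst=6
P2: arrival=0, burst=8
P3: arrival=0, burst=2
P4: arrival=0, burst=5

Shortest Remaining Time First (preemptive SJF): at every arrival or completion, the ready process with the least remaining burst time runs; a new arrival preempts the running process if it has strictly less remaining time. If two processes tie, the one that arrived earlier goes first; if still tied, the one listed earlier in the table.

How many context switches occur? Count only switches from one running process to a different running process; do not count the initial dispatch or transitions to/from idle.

3

Schedule: | P3 0-2 | P4 2-7 | P1 7-13 | P2 13-21 |
Completion: P1=13  P2=21  P3=2  P4=7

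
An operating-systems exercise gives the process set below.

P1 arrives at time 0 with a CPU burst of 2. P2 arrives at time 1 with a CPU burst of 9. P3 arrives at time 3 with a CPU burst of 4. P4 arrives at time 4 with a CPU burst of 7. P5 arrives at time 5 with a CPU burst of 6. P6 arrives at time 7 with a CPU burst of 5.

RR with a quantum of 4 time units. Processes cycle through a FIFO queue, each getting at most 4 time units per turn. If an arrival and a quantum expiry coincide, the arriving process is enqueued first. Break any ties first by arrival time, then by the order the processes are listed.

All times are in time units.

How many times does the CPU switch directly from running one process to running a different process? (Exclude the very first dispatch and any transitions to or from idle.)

Gantt: | P1 0-2 | P2 2-6 | P3 6-10 | P4 10-14 | P5 14-18 | P2 18-22 | P6 22-26 | P4 26-29 | P5 29-31 | P2 31-32 | P6 32-33 |
Completion: P1=2  P2=32  P3=10  P4=29  P5=31  P6=33

10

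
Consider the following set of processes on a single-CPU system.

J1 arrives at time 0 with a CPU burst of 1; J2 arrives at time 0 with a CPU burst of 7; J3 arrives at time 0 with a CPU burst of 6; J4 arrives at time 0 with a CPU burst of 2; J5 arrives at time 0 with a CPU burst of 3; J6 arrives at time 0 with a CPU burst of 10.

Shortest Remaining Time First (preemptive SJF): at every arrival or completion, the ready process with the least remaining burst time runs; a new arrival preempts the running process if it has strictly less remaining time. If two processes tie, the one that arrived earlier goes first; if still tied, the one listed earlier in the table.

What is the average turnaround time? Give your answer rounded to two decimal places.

11.67

Gantt: | J1 0-1 | J4 1-3 | J5 3-6 | J3 6-12 | J2 12-19 | J6 19-29 |
Completion: J1=1  J2=19  J3=12  J4=3  J5=6  J6=29
Turnaround times: J1=1, J2=19, J3=12, J4=3, J5=6, J6=29
Average turnaround = (1+19+12+3+6+29) / 6 = 70/6 = 11.67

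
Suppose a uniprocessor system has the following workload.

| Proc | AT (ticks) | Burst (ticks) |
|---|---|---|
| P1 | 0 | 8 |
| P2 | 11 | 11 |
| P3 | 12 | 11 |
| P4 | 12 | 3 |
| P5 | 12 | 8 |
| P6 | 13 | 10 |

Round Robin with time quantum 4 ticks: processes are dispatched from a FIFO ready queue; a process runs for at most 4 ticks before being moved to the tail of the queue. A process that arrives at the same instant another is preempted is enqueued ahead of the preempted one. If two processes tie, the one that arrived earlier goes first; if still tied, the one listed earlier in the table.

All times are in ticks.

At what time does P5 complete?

42

Schedule: | P1 0-8 | idle 8-11 | P2 11-15 | P3 15-19 | P4 19-22 | P5 22-26 | P6 26-30 | P2 30-34 | P3 34-38 | P5 38-42 | P6 42-46 | P2 46-49 | P3 49-52 | P6 52-54 |
Completion: P1=8  P2=49  P3=52  P4=22  P5=42  P6=54
Turnaround (C−A): P1=8  P2=38  P3=40  P4=10  P5=30  P6=41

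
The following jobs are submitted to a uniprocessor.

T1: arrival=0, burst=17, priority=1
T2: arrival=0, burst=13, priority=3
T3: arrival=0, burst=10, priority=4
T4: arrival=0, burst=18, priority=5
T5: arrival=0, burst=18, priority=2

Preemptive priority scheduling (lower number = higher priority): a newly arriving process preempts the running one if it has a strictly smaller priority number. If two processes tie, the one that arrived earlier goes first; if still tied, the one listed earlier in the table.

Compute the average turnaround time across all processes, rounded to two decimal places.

46.80

Gantt: | T1 0-17 | T5 17-35 | T2 35-48 | T3 48-58 | T4 58-76 |
Completion: T1=17  T2=48  T3=58  T4=76  T5=35
Turnaround (C−A): T1=17  T2=48  T3=58  T4=76  T5=35
Turnaround times: T1=17, T2=48, T3=58, T4=76, T5=35
Average turnaround = (17+48+58+76+35) / 5 = 234/5 = 46.80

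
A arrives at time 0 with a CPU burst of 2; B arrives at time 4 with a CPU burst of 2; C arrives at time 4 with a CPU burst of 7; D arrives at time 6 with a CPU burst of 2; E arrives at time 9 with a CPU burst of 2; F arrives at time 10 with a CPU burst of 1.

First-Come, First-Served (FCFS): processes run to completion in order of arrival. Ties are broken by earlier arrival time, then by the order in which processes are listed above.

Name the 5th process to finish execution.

E

Gantt: | A 0-2 | idle 2-4 | B 4-6 | C 6-13 | D 13-15 | E 15-17 | F 17-18 |
Completion: A=2  B=6  C=13  D=15  E=17  F=18
Turnaround (C−A): A=2  B=2  C=9  D=9  E=8  F=8
Finish order: A → B → C → D → E → F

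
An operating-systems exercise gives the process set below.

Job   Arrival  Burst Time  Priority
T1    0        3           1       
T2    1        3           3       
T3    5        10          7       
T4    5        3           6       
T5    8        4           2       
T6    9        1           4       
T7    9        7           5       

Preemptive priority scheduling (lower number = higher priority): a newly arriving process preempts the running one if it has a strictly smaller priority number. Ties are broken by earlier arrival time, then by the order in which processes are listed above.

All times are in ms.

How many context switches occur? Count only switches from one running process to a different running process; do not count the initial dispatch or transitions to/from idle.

7

Timeline: | T1 0-3 | T2 3-6 | T4 6-8 | T5 8-12 | T6 12-13 | T7 13-20 | T4 20-21 | T3 21-31 |
Completion: T1=3  T2=6  T3=31  T4=21  T5=12  T6=13  T7=20
Turnaround (C−A): T1=3  T2=5  T3=26  T4=16  T5=4  T6=4  T7=11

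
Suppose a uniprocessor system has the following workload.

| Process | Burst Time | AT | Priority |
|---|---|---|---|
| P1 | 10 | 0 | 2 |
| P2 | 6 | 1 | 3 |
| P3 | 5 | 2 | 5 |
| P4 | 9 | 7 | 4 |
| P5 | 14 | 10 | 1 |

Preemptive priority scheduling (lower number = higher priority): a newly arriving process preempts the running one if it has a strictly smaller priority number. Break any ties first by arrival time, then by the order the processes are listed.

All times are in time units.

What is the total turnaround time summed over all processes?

127

Timeline: | P1 0-10 | P5 10-24 | P2 24-30 | P4 30-39 | P3 39-44 |
Completion: P1=10  P2=30  P3=44  P4=39  P5=24
Turnaround (C−A): P1=10  P2=29  P3=42  P4=32  P5=14
Turnaround = completion − arrival: P1=10, P2=29, P3=42, P4=32, P5=14
Total turnaround = 10 + 29 + 42 + 32 + 14 = 127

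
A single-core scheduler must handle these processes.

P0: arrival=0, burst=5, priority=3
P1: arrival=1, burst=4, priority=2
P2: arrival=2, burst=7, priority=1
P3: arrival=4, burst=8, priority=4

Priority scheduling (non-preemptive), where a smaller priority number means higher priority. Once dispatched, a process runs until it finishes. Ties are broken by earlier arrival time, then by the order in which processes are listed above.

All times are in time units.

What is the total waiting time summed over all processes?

Timeline: | P0 0-5 | P2 5-12 | P1 12-16 | P3 16-24 |
Completion: P0=5  P1=16  P2=12  P3=24
Turnaround (C−A): P0=5  P1=15  P2=10  P3=20
Waiting = turnaround − burst: P0=0, P1=11, P2=3, P3=12
Total waiting = 0 + 11 + 3 + 12 = 26

26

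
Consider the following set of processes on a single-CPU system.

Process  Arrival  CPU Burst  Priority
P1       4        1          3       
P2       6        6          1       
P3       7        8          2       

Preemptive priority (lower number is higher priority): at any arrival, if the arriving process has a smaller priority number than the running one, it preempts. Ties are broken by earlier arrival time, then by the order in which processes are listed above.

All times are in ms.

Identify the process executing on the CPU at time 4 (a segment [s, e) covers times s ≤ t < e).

P1

Schedule: | idle 0-4 | P1 4-5 | idle 5-6 | P2 6-12 | P3 12-20 |
Completion: P1=5  P2=12  P3=20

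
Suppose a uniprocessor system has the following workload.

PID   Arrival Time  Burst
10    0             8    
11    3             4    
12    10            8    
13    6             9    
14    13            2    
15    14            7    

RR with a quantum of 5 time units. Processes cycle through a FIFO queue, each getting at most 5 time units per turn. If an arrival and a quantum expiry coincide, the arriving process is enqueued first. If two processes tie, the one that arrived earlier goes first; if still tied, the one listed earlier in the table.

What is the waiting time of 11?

2

Timeline: | 10 0-5 | 11 5-9 | 10 9-12 | 13 12-17 | 12 17-22 | 14 22-24 | 15 24-29 | 13 29-33 | 12 33-36 | 15 36-38 |
Completion: 10=12  11=9  12=36  13=33  14=24  15=38
Turnaround (C−A): 10=12  11=6  12=26  13=27  14=11  15=24
Waiting(11) = turnaround − burst = 6 − 4 = 2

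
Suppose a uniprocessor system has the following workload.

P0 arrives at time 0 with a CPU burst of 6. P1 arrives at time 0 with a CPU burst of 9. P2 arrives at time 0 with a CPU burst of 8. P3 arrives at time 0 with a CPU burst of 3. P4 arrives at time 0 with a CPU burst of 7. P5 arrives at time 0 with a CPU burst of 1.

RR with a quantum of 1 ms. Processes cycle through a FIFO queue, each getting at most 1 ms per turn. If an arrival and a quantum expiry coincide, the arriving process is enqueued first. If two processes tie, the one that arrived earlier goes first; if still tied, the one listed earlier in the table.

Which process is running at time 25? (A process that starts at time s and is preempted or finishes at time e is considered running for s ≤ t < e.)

P1

Timeline: | P0 0-1 | P1 1-2 | P2 2-3 | P3 3-4 | P4 4-5 | P5 5-6 | P0 6-7 | P1 7-8 | P2 8-9 | P3 9-10 | P4 10-11 | P0 11-12 | P1 12-13 | P2 13-14 | P3 14-15 | P4 15-16 | P0 16-17 | P1 17-18 | P2 18-19 | P4 19-20 | P0 20-21 | P1 21-22 | P2 22-23 | P4 23-24 | P0 24-25 | P1 25-26 | P2 26-27 | P4 27-28 | P1 28-29 | P2 29-30 | P4 30-31 | P1 31-32 | P2 32-33 | P1 33-34 |
Completion: P0=25  P1=34  P2=33  P3=15  P4=31  P5=6
Turnaround (C−A): P0=25  P1=34  P2=33  P3=15  P4=31  P5=6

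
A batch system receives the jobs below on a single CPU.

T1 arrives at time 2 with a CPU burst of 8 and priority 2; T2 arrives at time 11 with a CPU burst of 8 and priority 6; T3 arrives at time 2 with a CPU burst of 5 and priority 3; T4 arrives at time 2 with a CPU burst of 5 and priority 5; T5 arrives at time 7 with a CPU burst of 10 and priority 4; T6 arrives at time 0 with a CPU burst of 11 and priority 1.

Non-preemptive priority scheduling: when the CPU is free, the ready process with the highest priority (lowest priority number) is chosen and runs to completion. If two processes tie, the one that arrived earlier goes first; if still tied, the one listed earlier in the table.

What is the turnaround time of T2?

36

Schedule: | T6 0-11 | T1 11-19 | T3 19-24 | T5 24-34 | T4 34-39 | T2 39-47 |
Completion: T1=19  T2=47  T3=24  T4=39  T5=34  T6=11
Turnaround(T2) = completion − arrival = 47 − 11 = 36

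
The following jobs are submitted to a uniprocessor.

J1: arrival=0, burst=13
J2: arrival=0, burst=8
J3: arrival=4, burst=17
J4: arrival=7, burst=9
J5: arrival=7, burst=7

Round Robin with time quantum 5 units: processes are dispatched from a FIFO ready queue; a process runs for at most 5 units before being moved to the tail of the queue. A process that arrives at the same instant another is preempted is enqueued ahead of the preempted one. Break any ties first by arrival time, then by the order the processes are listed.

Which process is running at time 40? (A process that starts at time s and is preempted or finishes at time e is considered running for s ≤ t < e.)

Schedule: | J1 0-5 | J2 5-10 | J3 10-15 | J1 15-20 | J4 20-25 | J5 25-30 | J2 30-33 | J3 33-38 | J1 38-41 | J4 41-45 | J5 45-47 | J3 47-54 |
Completion: J1=41  J2=33  J3=54  J4=45  J5=47

J1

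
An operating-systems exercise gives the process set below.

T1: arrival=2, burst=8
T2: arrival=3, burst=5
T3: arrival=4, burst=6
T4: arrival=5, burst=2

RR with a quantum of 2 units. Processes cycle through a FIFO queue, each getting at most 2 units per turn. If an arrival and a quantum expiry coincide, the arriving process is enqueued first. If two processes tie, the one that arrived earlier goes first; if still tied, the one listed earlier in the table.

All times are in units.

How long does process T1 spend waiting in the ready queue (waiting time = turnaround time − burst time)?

13

Gantt: | idle 0-2 | T1 2-4 | T2 4-6 | T3 6-8 | T1 8-10 | T4 10-12 | T2 12-14 | T3 14-16 | T1 16-18 | T2 18-19 | T3 19-21 | T1 21-23 |
Completion: T1=23  T2=19  T3=21  T4=12
Turnaround (C−A): T1=21  T2=16  T3=17  T4=7
Waiting(T1) = turnaround − burst = 21 − 8 = 13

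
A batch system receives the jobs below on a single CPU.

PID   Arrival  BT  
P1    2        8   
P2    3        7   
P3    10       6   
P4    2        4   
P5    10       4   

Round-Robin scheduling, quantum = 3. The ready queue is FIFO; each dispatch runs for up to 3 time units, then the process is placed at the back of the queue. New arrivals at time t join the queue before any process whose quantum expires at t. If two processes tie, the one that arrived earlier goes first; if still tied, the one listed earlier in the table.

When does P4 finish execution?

15

Timeline: | idle 0-2 | P1 2-5 | P4 5-8 | P2 8-11 | P1 11-14 | P4 14-15 | P3 15-18 | P5 18-21 | P2 21-24 | P1 24-26 | P3 26-29 | P5 29-30 | P2 30-31 |
Completion: P1=26  P2=31  P3=29  P4=15  P5=30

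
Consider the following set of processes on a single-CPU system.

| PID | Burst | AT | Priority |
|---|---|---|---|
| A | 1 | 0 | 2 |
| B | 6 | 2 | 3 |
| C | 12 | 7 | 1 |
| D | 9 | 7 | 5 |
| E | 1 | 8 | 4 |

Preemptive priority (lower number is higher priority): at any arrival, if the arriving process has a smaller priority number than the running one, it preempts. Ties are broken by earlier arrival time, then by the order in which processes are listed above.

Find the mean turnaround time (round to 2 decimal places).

13.40

Schedule: | A 0-1 | idle 1-2 | B 2-7 | C 7-19 | B 19-20 | E 20-21 | D 21-30 |
Completion: A=1  B=20  C=19  D=30  E=21
Turnaround times: A=1, B=18, C=12, D=23, E=13
Average turnaround = (1+18+12+23+13) / 5 = 67/5 = 13.40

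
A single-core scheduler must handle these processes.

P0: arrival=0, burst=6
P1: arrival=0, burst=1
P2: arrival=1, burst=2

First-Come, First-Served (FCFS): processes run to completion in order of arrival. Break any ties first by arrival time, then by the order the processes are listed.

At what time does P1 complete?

Schedule: | P0 0-6 | P1 6-7 | P2 7-9 |
Completion: P0=6  P1=7  P2=9
Turnaround (C−A): P0=6  P1=7  P2=8

7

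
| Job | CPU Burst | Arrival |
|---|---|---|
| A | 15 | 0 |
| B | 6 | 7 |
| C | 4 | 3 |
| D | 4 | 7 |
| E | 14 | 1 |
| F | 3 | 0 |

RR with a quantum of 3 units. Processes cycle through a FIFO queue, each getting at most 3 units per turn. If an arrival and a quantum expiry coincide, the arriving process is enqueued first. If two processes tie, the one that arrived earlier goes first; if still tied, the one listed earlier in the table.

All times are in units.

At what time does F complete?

6

Schedule: | A 0-3 | F 3-6 | E 6-9 | C 9-12 | A 12-15 | B 15-18 | D 18-21 | E 21-24 | C 24-25 | A 25-28 | B 28-31 | D 31-32 | E 32-35 | A 35-38 | E 38-41 | A 41-44 | E 44-46 |
Completion: A=44  B=31  C=25  D=32  E=46  F=6
Turnaround (C−A): A=44  B=24  C=22  D=25  E=45  F=6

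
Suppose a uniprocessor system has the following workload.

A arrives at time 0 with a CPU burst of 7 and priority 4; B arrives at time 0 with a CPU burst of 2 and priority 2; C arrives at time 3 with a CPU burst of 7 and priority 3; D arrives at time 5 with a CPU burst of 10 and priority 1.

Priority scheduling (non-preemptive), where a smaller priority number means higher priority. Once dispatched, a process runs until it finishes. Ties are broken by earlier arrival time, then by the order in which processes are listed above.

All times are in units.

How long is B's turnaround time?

2

Gantt: | B 0-2 | A 2-9 | D 9-19 | C 19-26 |
Completion: A=9  B=2  C=26  D=19
Turnaround (C−A): A=9  B=2  C=23  D=14
Turnaround(B) = completion − arrival = 2 − 0 = 2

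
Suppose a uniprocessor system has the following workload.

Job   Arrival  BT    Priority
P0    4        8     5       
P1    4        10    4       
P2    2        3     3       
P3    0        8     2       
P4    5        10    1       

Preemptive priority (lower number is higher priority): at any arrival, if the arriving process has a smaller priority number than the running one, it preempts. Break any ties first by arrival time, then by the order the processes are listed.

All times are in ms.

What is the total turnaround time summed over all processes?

109

Timeline: | P3 0-5 | P4 5-15 | P3 15-18 | P2 18-21 | P1 21-31 | P0 31-39 |
Completion: P0=39  P1=31  P2=21  P3=18  P4=15
Turnaround (C−A): P0=35  P1=27  P2=19  P3=18  P4=10
Turnaround = completion − arrival: P0=35, P1=27, P2=19, P3=18, P4=10
Total turnaround = 35 + 27 + 19 + 18 + 10 = 109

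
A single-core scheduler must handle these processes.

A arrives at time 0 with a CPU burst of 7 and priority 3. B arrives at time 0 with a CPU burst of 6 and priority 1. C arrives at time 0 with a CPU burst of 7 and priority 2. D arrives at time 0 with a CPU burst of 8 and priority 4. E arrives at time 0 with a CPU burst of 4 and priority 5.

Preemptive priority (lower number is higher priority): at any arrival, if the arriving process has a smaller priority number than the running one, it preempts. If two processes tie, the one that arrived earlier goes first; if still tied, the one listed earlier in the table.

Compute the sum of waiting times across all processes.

67

Schedule: | B 0-6 | C 6-13 | A 13-20 | D 20-28 | E 28-32 |
Completion: A=20  B=6  C=13  D=28  E=32
Turnaround (C−A): A=20  B=6  C=13  D=28  E=32
Waiting = turnaround − burst: A=13, B=0, C=6, D=20, E=28
Total waiting = 13 + 0 + 6 + 20 + 28 = 67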